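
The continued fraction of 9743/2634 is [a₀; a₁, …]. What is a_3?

3

9743 = 3·2634 + 1841   →  a_0 = 3
2634 = 1·1841 + 793   →  a_1 = 1
1841 = 2·793 + 255   →  a_2 = 2
793 = 3·255 + 28   →  a_3 = 3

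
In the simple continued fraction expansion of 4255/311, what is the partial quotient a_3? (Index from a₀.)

4255 = 13·311 + 212   →  a_0 = 13
311 = 1·212 + 99   →  a_1 = 1
212 = 2·99 + 14   →  a_2 = 2
99 = 7·14 + 1   →  a_3 = 7

7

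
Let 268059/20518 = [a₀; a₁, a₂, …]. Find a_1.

268059 = 13·20518 + 1325   →  a_0 = 13
20518 = 15·1325 + 643   →  a_1 = 15

15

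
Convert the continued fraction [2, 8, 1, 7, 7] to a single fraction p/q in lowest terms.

1069/506

Fold from the inside: start with 7/1.
  7 + 1/7 = 50/7
  1 + 7/50 = 57/50
  8 + 50/57 = 506/57
  2 + 57/506 = 1069/506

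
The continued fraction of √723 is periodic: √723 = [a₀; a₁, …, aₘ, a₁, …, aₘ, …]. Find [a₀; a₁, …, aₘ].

a₀ = ⌊√723⌋ = 26.
With m₀=0, d₀=1 and mₖ₊₁ = dₖaₖ − mₖ, dₖ₊₁ = (n − mₖ₊₁²)/dₖ, aₖ₊₁ = ⌊(a₀+mₖ₊₁)/dₖ₊₁⌋:
  k=1: m=26, d=47, a=1
  k=2: m=21, d=6, a=7
  k=3: m=21, d=47, a=1
  k=4: m=26, d=1, a=52
d=1 and a=2a₀=52 at k=4, so the next step gives (m, d) = (26, 47) again — its k=1 value — and the period has length 4.

[26; 1, 7, 1, 52]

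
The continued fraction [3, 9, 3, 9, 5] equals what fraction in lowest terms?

Using pₖ = aₖpₖ₋₁ + pₖ₋₂ and qₖ = aₖqₖ₋₁ + qₖ₋₂:
  k=0: a=3, p=3, q=1
  k=1: a=9, p=28, q=9
  k=2: a=3, p=87, q=28
  k=3: a=9, p=811, q=261
  k=4: a=5, p=4142, q=1333

4142/1333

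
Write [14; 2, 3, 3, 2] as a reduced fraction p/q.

765/53

Using pₖ = aₖpₖ₋₁ + pₖ₋₂ and qₖ = aₖqₖ₋₁ + qₖ₋₂:
  k=0: a=14, p=14, q=1
  k=1: a=2, p=29, q=2
  k=2: a=3, p=101, q=7
  k=3: a=3, p=332, q=23
  k=4: a=2, p=765, q=53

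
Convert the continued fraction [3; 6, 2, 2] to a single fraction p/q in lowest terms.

101/32

Fold from the inside: start with 2/1.
  2 + 1/2 = 5/2
  6 + 2/5 = 32/5
  3 + 5/32 = 101/32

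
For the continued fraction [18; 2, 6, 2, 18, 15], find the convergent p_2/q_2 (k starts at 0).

240/13

Using pₖ = aₖpₖ₋₁ + pₖ₋₂, qₖ = aₖqₖ₋₁ + qₖ₋₂ (with p₋₁=1, p₋₂=0, q₋₁=0, q₋₂=1):
  k=0: a=18, p=18, q=1
  k=1: a=2, p=37, q=2
  k=2: a=6, p=240, q=13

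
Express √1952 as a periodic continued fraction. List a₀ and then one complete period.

a₀ = ⌊√1952⌋ = 44.
With m₀=0, d₀=1 and mₖ₊₁ = dₖaₖ − mₖ, dₖ₊₁ = (n − mₖ₊₁²)/dₖ, aₖ₊₁ = ⌊(a₀+mₖ₊₁)/dₖ₊₁⌋:
  k=1: m=44, d=16, a=5
  k=2: m=36, d=41, a=1
  k=3: m=5, d=47, a=1
  k=4: m=42, d=4, a=21
  k=5: m=42, d=47, a=1
  k=6: m=5, d=41, a=1
  k=7: m=36, d=16, a=5
  k=8: m=44, d=1, a=88
d=1 and a=2a₀=88 at k=8, so the next step gives (m, d) = (44, 16) again — its k=1 value — and the period has length 8.

[44; 5, 1, 1, 21, 1, 1, 5, 88]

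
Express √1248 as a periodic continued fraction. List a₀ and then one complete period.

[35; 3, 17, 3, 70]

a₀ = ⌊√1248⌋ = 35.
With m₀=0, d₀=1 and mₖ₊₁ = dₖaₖ − mₖ, dₖ₊₁ = (n − mₖ₊₁²)/dₖ, aₖ₊₁ = ⌊(a₀+mₖ₊₁)/dₖ₊₁⌋:
  k=1: m=35, d=23, a=3
  k=2: m=34, d=4, a=17
  k=3: m=34, d=23, a=3
  k=4: m=35, d=1, a=70
d=1 and a=2a₀=70 at k=4, so the next step gives (m, d) = (35, 23) again — its k=1 value — and the period has length 4.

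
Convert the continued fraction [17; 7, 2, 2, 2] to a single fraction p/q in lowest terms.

Using pₖ = aₖpₖ₋₁ + pₖ₋₂ and qₖ = aₖqₖ₋₁ + qₖ₋₂:
  k=0: a=17, p=17, q=1
  k=1: a=7, p=120, q=7
  k=2: a=2, p=257, q=15
  k=3: a=2, p=634, q=37
  k=4: a=2, p=1525, q=89

1525/89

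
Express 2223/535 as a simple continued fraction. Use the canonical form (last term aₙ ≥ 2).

[4; 6, 2, 4, 9]

2223 = 4·535 + 83
535 = 6·83 + 37
83 = 2·37 + 9
37 = 4·9 + 1
9 = 9·1 + 0  (stop)
So 2223/535 = [4; 6, 2, 4, 9].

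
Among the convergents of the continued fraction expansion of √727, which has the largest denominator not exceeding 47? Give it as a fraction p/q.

728/27

√727 = [26; 1, 25, 1, 52, …] (period length 4).
Convergents:
  p_0/q_0 = 26/1
  p_1/q_1 = 27/1
  p_2/q_2 = 701/26
  p_3/q_3 = 728/27
  p_4/q_4 = 38557/1430
q_3 = 27 ≤ 47 < 1430 = q_4, so the answer is 728/27.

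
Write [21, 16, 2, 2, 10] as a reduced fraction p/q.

17965/853

Fold from the inside: start with 10/1.
  2 + 1/10 = 21/10
  2 + 10/21 = 52/21
  16 + 21/52 = 853/52
  21 + 52/853 = 17965/853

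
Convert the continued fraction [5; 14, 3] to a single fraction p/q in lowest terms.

218/43

Fold from the inside: start with 3/1.
  14 + 1/3 = 43/3
  5 + 3/43 = 218/43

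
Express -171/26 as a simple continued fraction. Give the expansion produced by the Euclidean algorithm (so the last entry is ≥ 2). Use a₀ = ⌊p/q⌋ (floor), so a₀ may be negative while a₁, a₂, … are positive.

[-7; 2, 2, 1, 3]

-171 = -7·26 + 11
26 = 2·11 + 4
11 = 2·4 + 3
4 = 1·3 + 1
3 = 3·1 + 0  (stop)
So -171/26 = [-7; 2, 2, 1, 3].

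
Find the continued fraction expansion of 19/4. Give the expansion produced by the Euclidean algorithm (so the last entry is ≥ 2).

19 = 4×4 + 3
4 = 1×3 + 1
3 = 3×1 + 0  (stop)
So 19/4 = [4; 1, 3].

[4; 1, 3]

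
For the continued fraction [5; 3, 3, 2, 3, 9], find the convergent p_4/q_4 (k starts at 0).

Using pₖ = aₖpₖ₋₁ + pₖ₋₂, qₖ = aₖqₖ₋₁ + qₖ₋₂ (with p₋₁=1, p₋₂=0, q₋₁=0, q₋₂=1):
  k=0: a=5, p=5, q=1
  k=1: a=3, p=16, q=3
  k=2: a=3, p=53, q=10
  k=3: a=2, p=122, q=23
  k=4: a=3, p=419, q=79

419/79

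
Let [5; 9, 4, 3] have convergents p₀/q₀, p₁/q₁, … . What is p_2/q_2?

189/37

Using pₖ = aₖpₖ₋₁ + pₖ₋₂, qₖ = aₖqₖ₋₁ + qₖ₋₂ (with p₋₁=1, p₋₂=0, q₋₁=0, q₋₂=1):
  k=0: a=5, p=5, q=1
  k=1: a=9, p=46, q=9
  k=2: a=4, p=189, q=37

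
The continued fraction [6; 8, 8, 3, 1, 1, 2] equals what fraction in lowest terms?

7409/1210

Using pₖ = aₖpₖ₋₁ + pₖ₋₂ and qₖ = aₖqₖ₋₁ + qₖ₋₂:
  k=0: a=6, p=6, q=1
  k=1: a=8, p=49, q=8
  k=2: a=8, p=398, q=65
  k=3: a=3, p=1243, q=203
  k=4: a=1, p=1641, q=268
  k=5: a=1, p=2884, q=471
  k=6: a=2, p=7409, q=1210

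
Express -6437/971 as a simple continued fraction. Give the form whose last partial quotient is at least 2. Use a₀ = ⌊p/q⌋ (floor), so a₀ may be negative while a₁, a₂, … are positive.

-6437 = -7*971 + 360
971 = 2*360 + 251
360 = 1*251 + 109
251 = 2*109 + 33
109 = 3*33 + 10
33 = 3*10 + 3
10 = 3*3 + 1
3 = 3*1 + 0  (stop)
So -6437/971 = [-7; 2, 1, 2, 3, 3, 3, 3].

[-7; 2, 1, 2, 3, 3, 3, 3]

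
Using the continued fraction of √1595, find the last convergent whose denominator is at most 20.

639/16

√1595 = [39; 1, 14, 1, 78, …] (period length 4).
Convergents:
  p_0/q_0 = 39/1
  p_1/q_1 = 40/1
  p_2/q_2 = 599/15
  p_3/q_3 = 639/16
  p_4/q_4 = 50441/1263
q_3 = 16 ≤ 20 < 1263 = q_4, so the answer is 639/16.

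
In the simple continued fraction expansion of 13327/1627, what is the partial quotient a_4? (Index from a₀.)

7

13327 = 8·1627 + 311   →  a_0 = 8
1627 = 5·311 + 72   →  a_1 = 5
311 = 4·72 + 23   →  a_2 = 4
72 = 3·23 + 3   →  a_3 = 3
23 = 7·3 + 2   →  a_4 = 7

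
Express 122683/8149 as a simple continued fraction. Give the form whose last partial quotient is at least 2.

[15; 18, 5, 3, 1, 2, 3, 2]

122683 = 15*8149 + 448
8149 = 18*448 + 85
448 = 5*85 + 23
85 = 3*23 + 16
23 = 1*16 + 7
16 = 2*7 + 2
7 = 3*2 + 1
2 = 2*1 + 0  (stop)
So 122683/8149 = [15; 18, 5, 3, 1, 2, 3, 2].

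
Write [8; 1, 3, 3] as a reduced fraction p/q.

Using pₖ = aₖpₖ₋₁ + pₖ₋₂ and qₖ = aₖqₖ₋₁ + qₖ₋₂:
  k=0: a=8, p=8, q=1
  k=1: a=1, p=9, q=1
  k=2: a=3, p=35, q=4
  k=3: a=3, p=114, q=13

114/13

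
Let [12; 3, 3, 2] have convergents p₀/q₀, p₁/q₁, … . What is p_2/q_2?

Using pₖ = aₖpₖ₋₁ + pₖ₋₂, qₖ = aₖqₖ₋₁ + qₖ₋₂ (with p₋₁=1, p₋₂=0, q₋₁=0, q₋₂=1):
  k=0: a=12, p=12, q=1
  k=1: a=3, p=37, q=3
  k=2: a=3, p=123, q=10

123/10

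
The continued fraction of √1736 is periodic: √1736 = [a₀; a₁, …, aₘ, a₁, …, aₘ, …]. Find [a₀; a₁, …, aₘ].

[41; 1, 1, 1, 82]

a₀ = ⌊√1736⌋ = 41.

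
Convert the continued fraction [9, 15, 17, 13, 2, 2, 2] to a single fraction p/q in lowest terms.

Fold from the inside: start with 2/1.
  2 + 1/2 = 5/2
  2 + 2/5 = 12/5
  13 + 5/12 = 161/12
  17 + 12/161 = 2749/161
  15 + 161/2749 = 41396/2749
  9 + 2749/41396 = 375313/41396

375313/41396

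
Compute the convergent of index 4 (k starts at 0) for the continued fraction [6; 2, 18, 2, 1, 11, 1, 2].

Using pₖ = aₖpₖ₋₁ + pₖ₋₂, qₖ = aₖqₖ₋₁ + qₖ₋₂ (with p₋₁=1, p₋₂=0, q₋₁=0, q₋₂=1):
  k=0: a=6, p=6, q=1
  k=1: a=2, p=13, q=2
  k=2: a=18, p=240, q=37
  k=3: a=2, p=493, q=76
  k=4: a=1, p=733, q=113

733/113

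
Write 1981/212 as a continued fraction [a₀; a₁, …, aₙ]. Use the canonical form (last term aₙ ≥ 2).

1981 = 9*212 + 73
212 = 2*73 + 66
73 = 1*66 + 7
66 = 9*7 + 3
7 = 2*3 + 1
3 = 3*1 + 0  (stop)
So 1981/212 = [9; 2, 1, 9, 2, 3].

[9; 2, 1, 9, 2, 3]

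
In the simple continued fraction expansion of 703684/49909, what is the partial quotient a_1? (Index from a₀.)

10

703684 = 14·49909 + 4958   →  a_0 = 14
49909 = 10·4958 + 329   →  a_1 = 10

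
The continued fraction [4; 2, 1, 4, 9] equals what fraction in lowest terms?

562/129

Fold from the inside: start with 9/1.
  4 + 1/9 = 37/9
  1 + 9/37 = 46/37
  2 + 37/46 = 129/46
  4 + 46/129 = 562/129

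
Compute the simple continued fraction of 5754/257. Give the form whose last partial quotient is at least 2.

5754 = 22·257 + 100
257 = 2·100 + 57
100 = 1·57 + 43
57 = 1·43 + 14
43 = 3·14 + 1
14 = 14·1 + 0  (stop)
So 5754/257 = [22; 2, 1, 1, 3, 14].

[22; 2, 1, 1, 3, 14]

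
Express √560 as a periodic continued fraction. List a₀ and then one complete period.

[23; 1, 1, 1, 46]

a₀ = ⌊√560⌋ = 23.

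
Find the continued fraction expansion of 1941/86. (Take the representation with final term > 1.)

1941 = 22·86 + 49
86 = 1·49 + 37
49 = 1·37 + 12
37 = 3·12 + 1
12 = 12·1 + 0  (stop)
So 1941/86 = [22; 1, 1, 3, 12].

[22; 1, 1, 3, 12]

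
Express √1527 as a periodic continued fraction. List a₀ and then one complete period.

a₀ = ⌊√1527⌋ = 39.

[39; 13, 78]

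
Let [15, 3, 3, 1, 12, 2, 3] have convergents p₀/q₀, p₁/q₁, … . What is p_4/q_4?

2541/166

Using pₖ = aₖpₖ₋₁ + pₖ₋₂, qₖ = aₖqₖ₋₁ + qₖ₋₂ (with p₋₁=1, p₋₂=0, q₋₁=0, q₋₂=1):
  k=0: a=15, p=15, q=1
  k=1: a=3, p=46, q=3
  k=2: a=3, p=153, q=10
  k=3: a=1, p=199, q=13
  k=4: a=12, p=2541, q=166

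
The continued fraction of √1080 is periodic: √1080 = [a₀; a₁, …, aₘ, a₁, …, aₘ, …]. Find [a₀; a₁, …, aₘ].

[32; 1, 6, 3, 6, 1, 64]

a₀ = ⌊√1080⌋ = 32.
With m₀=0, d₀=1 and mₖ₊₁ = dₖaₖ − mₖ, dₖ₊₁ = (n − mₖ₊₁²)/dₖ, aₖ₊₁ = ⌊(a₀+mₖ₊₁)/dₖ₊₁⌋:
  k=1: m=32, d=56, a=1
  k=2: m=24, d=9, a=6
  k=3: m=30, d=20, a=3
  k=4: m=30, d=9, a=6
  k=5: m=24, d=56, a=1
  k=6: m=32, d=1, a=64
d=1 and a=2a₀=64 at k=6, so the next step gives (m, d) = (32, 56) again — its k=1 value — and the period has length 6.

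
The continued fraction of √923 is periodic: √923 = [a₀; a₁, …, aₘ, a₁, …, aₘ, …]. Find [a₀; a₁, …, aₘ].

[30; 2, 1, 1, 1, 2, 60]

a₀ = ⌊√923⌋ = 30.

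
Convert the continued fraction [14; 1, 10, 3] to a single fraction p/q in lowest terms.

507/34

Using pₖ = aₖpₖ₋₁ + pₖ₋₂ and qₖ = aₖqₖ₋₁ + qₖ₋₂:
  k=0: a=14, p=14, q=1
  k=1: a=1, p=15, q=1
  k=2: a=10, p=164, q=11
  k=3: a=3, p=507, q=34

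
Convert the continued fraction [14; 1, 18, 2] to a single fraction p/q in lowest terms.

Using pₖ = aₖpₖ₋₁ + pₖ₋₂ and qₖ = aₖqₖ₋₁ + qₖ₋₂:
  k=0: a=14, p=14, q=1
  k=1: a=1, p=15, q=1
  k=2: a=18, p=284, q=19
  k=3: a=2, p=583, q=39

583/39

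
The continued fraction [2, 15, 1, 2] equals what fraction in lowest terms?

97/47

Using pₖ = aₖpₖ₋₁ + pₖ₋₂ and qₖ = aₖqₖ₋₁ + qₖ₋₂:
  k=0: a=2, p=2, q=1
  k=1: a=15, p=31, q=15
  k=2: a=1, p=33, q=16
  k=3: a=2, p=97, q=47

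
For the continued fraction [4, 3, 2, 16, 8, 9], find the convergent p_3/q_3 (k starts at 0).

Using pₖ = aₖpₖ₋₁ + pₖ₋₂, qₖ = aₖqₖ₋₁ + qₖ₋₂ (with p₋₁=1, p₋₂=0, q₋₁=0, q₋₂=1):
  k=0: a=4, p=4, q=1
  k=1: a=3, p=13, q=3
  k=2: a=2, p=30, q=7
  k=3: a=16, p=493, q=115

493/115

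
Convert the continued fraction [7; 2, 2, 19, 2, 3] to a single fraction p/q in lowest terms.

5137/694

Fold from the inside: start with 3/1.
  2 + 1/3 = 7/3
  19 + 3/7 = 136/7
  2 + 7/136 = 279/136
  2 + 136/279 = 694/279
  7 + 279/694 = 5137/694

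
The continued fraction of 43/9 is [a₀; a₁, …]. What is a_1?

1

43 = 4·9 + 7   →  a_0 = 4
9 = 1·7 + 2   →  a_1 = 1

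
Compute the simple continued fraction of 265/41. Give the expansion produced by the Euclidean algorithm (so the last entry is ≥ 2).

265 = 6×41 + 19
41 = 2×19 + 3
19 = 6×3 + 1
3 = 3×1 + 0  (stop)
So 265/41 = [6; 2, 6, 3].

[6; 2, 6, 3]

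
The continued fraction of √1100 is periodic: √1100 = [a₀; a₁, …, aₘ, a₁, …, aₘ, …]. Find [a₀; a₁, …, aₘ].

[33; 6, 66]

a₀ = ⌊√1100⌋ = 33.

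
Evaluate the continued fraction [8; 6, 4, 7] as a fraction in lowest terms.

Fold from the inside: start with 7/1.
  4 + 1/7 = 29/7
  6 + 7/29 = 181/29
  8 + 29/181 = 1477/181

1477/181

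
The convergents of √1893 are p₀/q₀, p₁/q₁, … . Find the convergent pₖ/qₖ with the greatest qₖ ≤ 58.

√1893 = [43; 1, 1, 28, 1, 1, 86, …] (period length 6).
Convergents:
  p_0/q_0 = 43/1
  p_1/q_1 = 44/1
  p_2/q_2 = 87/2
  p_3/q_3 = 2480/57
  p_4/q_4 = 2567/59
q_3 = 57 ≤ 58 < 59 = q_4, so the answer is 2480/57.

2480/57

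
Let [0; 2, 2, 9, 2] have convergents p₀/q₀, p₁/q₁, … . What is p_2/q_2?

2/5

Using pₖ = aₖpₖ₋₁ + pₖ₋₂, qₖ = aₖqₖ₋₁ + qₖ₋₂ (with p₋₁=1, p₋₂=0, q₋₁=0, q₋₂=1):
  k=0: a=0, p=0, q=1
  k=1: a=2, p=1, q=2
  k=2: a=2, p=2, q=5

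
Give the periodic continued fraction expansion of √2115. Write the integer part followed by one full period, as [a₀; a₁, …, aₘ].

a₀ = ⌊√2115⌋ = 45.
With m₀=0, d₀=1 and mₖ₊₁ = dₖaₖ − mₖ, dₖ₊₁ = (n − mₖ₊₁²)/dₖ, aₖ₊₁ = ⌊(a₀+mₖ₊₁)/dₖ₊₁⌋:
  k=1: m=45, d=90, a=1
  k=2: m=45, d=1, a=90
d=1 and a=2a₀=90 at k=2, so the next step gives (m, d) = (45, 90) again — its k=1 value — and the period has length 2.

[45; 1, 90]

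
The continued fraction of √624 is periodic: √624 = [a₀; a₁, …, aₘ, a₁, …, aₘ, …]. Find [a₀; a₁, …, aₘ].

[24; 1, 48]

a₀ = ⌊√624⌋ = 24.
With m₀=0, d₀=1 and mₖ₊₁ = dₖaₖ − mₖ, dₖ₊₁ = (n − mₖ₊₁²)/dₖ, aₖ₊₁ = ⌊(a₀+mₖ₊₁)/dₖ₊₁⌋:
  k=1: m=24, d=48, a=1
  k=2: m=24, d=1, a=48
d=1 and a=2a₀=48 at k=2, so the next step gives (m, d) = (24, 48) again — its k=1 value — and the period has length 2.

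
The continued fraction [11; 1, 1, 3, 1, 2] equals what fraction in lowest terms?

289/25

Using pₖ = aₖpₖ₋₁ + pₖ₋₂ and qₖ = aₖqₖ₋₁ + qₖ₋₂:
  k=0: a=11, p=11, q=1
  k=1: a=1, p=12, q=1
  k=2: a=1, p=23, q=2
  k=3: a=3, p=81, q=7
  k=4: a=1, p=104, q=9
  k=5: a=2, p=289, q=25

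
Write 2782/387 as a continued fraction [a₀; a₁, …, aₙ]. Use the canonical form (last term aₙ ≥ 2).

[7; 5, 3, 3, 7]

2782 = 7×387 + 73
387 = 5×73 + 22
73 = 3×22 + 7
22 = 3×7 + 1
7 = 7×1 + 0  (stop)
So 2782/387 = [7; 5, 3, 3, 7].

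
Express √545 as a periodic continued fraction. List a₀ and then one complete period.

a₀ = ⌊√545⌋ = 23.
With m₀=0, d₀=1 and mₖ₊₁ = dₖaₖ − mₖ, dₖ₊₁ = (n − mₖ₊₁²)/dₖ, aₖ₊₁ = ⌊(a₀+mₖ₊₁)/dₖ₊₁⌋:
  k=1: m=23, d=16, a=2
  k=2: m=9, d=29, a=1
  k=3: m=20, d=5, a=8
  k=4: m=20, d=29, a=1
  k=5: m=9, d=16, a=2
  k=6: m=23, d=1, a=46
d=1 and a=2a₀=46 at k=6, so the next step gives (m, d) = (23, 16) again — its k=1 value — and the period has length 6.

[23; 2, 1, 8, 1, 2, 46]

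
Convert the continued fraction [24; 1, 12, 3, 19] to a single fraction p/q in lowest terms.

19267/773

Fold from the inside: start with 19/1.
  3 + 1/19 = 58/19
  12 + 19/58 = 715/58
  1 + 58/715 = 773/715
  24 + 715/773 = 19267/773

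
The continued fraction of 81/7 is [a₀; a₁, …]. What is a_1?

1

81 = 11·7 + 4   →  a_0 = 11
7 = 1·4 + 3   →  a_1 = 1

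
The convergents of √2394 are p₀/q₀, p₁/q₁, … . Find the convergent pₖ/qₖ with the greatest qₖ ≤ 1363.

√2394 = [48; 1, 12, 1, 96, …] (period length 4).
Convergents:
  p_0/q_0 = 48/1
  p_1/q_1 = 49/1
  p_2/q_2 = 636/13
  p_3/q_3 = 685/14
  p_4/q_4 = 66396/1357
  p_5/q_5 = 67081/1371
q_4 = 1357 ≤ 1363 < 1371 = q_5, so the answer is 66396/1357.

66396/1357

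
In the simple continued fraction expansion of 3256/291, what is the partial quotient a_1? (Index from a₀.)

5

3256 = 11·291 + 55   →  a_0 = 11
291 = 5·55 + 16   →  a_1 = 5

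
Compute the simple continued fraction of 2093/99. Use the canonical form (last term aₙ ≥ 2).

[21; 7, 14]

2093 = 21×99 + 14
99 = 7×14 + 1
14 = 14×1 + 0  (stop)
So 2093/99 = [21; 7, 14].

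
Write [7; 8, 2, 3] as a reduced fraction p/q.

Using pₖ = aₖpₖ₋₁ + pₖ₋₂ and qₖ = aₖqₖ₋₁ + qₖ₋₂:
  k=0: a=7, p=7, q=1
  k=1: a=8, p=57, q=8
  k=2: a=2, p=121, q=17
  k=3: a=3, p=420, q=59

420/59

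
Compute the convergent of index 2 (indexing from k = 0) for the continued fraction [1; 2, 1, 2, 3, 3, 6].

Using pₖ = aₖpₖ₋₁ + pₖ₋₂, qₖ = aₖqₖ₋₁ + qₖ₋₂ (with p₋₁=1, p₋₂=0, q₋₁=0, q₋₂=1):
  k=0: a=1, p=1, q=1
  k=1: a=2, p=3, q=2
  k=2: a=1, p=4, q=3

4/3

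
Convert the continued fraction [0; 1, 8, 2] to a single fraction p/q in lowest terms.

17/19

Using pₖ = aₖpₖ₋₁ + pₖ₋₂ and qₖ = aₖqₖ₋₁ + qₖ₋₂:
  k=0: a=0, p=0, q=1
  k=1: a=1, p=1, q=1
  k=2: a=8, p=8, q=9
  k=3: a=2, p=17, q=19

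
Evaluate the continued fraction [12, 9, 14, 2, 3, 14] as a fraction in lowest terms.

158487/13087

Fold from the inside: start with 14/1.
  3 + 1/14 = 43/14
  2 + 14/43 = 100/43
  14 + 43/100 = 1443/100
  9 + 100/1443 = 13087/1443
  12 + 1443/13087 = 158487/13087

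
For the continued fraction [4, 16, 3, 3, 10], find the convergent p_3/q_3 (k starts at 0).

Using pₖ = aₖpₖ₋₁ + pₖ₋₂, qₖ = aₖqₖ₋₁ + qₖ₋₂ (with p₋₁=1, p₋₂=0, q₋₁=0, q₋₂=1):
  k=0: a=4, p=4, q=1
  k=1: a=16, p=65, q=16
  k=2: a=3, p=199, q=49
  k=3: a=3, p=662, q=163

662/163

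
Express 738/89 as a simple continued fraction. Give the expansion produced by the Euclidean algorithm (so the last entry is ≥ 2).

[8; 3, 2, 2, 1, 3]

738 = 8*89 + 26
89 = 3*26 + 11
26 = 2*11 + 4
11 = 2*4 + 3
4 = 1*3 + 1
3 = 3*1 + 0  (stop)
So 738/89 = [8; 3, 2, 2, 1, 3].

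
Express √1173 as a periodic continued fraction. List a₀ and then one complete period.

a₀ = ⌊√1173⌋ = 34.

[34; 4, 68]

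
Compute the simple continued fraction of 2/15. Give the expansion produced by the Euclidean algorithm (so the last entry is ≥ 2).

[0; 7, 2]

2 = 0·15 + 2
15 = 7·2 + 1
2 = 2·1 + 0  (stop)
So 2/15 = [0; 7, 2].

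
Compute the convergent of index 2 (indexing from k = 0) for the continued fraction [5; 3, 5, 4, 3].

Using pₖ = aₖpₖ₋₁ + pₖ₋₂, qₖ = aₖqₖ₋₁ + qₖ₋₂ (with p₋₁=1, p₋₂=0, q₋₁=0, q₋₂=1):
  k=0: a=5, p=5, q=1
  k=1: a=3, p=16, q=3
  k=2: a=5, p=85, q=16

85/16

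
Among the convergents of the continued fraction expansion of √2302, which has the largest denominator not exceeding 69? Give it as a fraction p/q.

√2302 = [47; 1, 46, 1, 94, …] (period length 4).
Convergents:
  p_0/q_0 = 47/1
  p_1/q_1 = 48/1
  p_2/q_2 = 2255/47
  p_3/q_3 = 2303/48
  p_4/q_4 = 218737/4559
q_3 = 48 ≤ 69 < 4559 = q_4, so the answer is 2303/48.

2303/48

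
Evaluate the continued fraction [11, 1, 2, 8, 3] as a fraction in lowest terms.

911/78

Fold from the inside: start with 3/1.
  8 + 1/3 = 25/3
  2 + 3/25 = 53/25
  1 + 25/53 = 78/53
  11 + 53/78 = 911/78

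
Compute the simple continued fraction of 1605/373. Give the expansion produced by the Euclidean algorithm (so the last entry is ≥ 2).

[4; 3, 3, 3, 11]

1605 = 4×373 + 113
373 = 3×113 + 34
113 = 3×34 + 11
34 = 3×11 + 1
11 = 11×1 + 0  (stop)
So 1605/373 = [4; 3, 3, 3, 11].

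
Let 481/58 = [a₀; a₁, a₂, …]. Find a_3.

481 = 8·58 + 17   →  a_0 = 8
58 = 3·17 + 7   →  a_1 = 3
17 = 2·7 + 3   →  a_2 = 2
7 = 2·3 + 1   →  a_3 = 2

2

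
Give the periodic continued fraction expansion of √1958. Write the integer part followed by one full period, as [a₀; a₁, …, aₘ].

a₀ = ⌊√1958⌋ = 44.

[44; 4, 88]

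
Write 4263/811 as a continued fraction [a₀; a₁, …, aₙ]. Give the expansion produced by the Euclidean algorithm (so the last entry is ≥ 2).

4263 = 5·811 + 208
811 = 3·208 + 187
208 = 1·187 + 21
187 = 8·21 + 19
21 = 1·19 + 2
19 = 9·2 + 1
2 = 2·1 + 0  (stop)
So 4263/811 = [5; 3, 1, 8, 1, 9, 2].

[5; 3, 1, 8, 1, 9, 2]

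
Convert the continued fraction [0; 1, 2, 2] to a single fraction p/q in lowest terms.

Using pₖ = aₖpₖ₋₁ + pₖ₋₂ and qₖ = aₖqₖ₋₁ + qₖ₋₂:
  k=0: a=0, p=0, q=1
  k=1: a=1, p=1, q=1
  k=2: a=2, p=2, q=3
  k=3: a=2, p=5, q=7

5/7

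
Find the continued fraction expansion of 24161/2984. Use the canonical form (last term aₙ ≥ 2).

[8; 10, 3, 13, 2, 3]

24161 = 8×2984 + 289
2984 = 10×289 + 94
289 = 3×94 + 7
94 = 13×7 + 3
7 = 2×3 + 1
3 = 3×1 + 0  (stop)
So 24161/2984 = [8; 10, 3, 13, 2, 3].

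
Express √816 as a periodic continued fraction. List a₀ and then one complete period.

[28; 1, 1, 3, 3, 3, 1, 1, 56]

a₀ = ⌊√816⌋ = 28.
With m₀=0, d₀=1 and mₖ₊₁ = dₖaₖ − mₖ, dₖ₊₁ = (n − mₖ₊₁²)/dₖ, aₖ₊₁ = ⌊(a₀+mₖ₊₁)/dₖ₊₁⌋:
  k=1: m=28, d=32, a=1
  k=2: m=4, d=25, a=1
  k=3: m=21, d=15, a=3
  k=4: m=24, d=16, a=3
  k=5: m=24, d=15, a=3
  k=6: m=21, d=25, a=1
  k=7: m=4, d=32, a=1
  k=8: m=28, d=1, a=56
d=1 and a=2a₀=56 at k=8, so the next step gives (m, d) = (28, 32) again — its k=1 value — and the period has length 8.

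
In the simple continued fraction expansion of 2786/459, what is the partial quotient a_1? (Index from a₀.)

2786 = 6·459 + 32   →  a_0 = 6
459 = 14·32 + 11   →  a_1 = 14

14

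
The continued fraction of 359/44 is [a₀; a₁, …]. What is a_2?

3

359 = 8·44 + 7   →  a_0 = 8
44 = 6·7 + 2   →  a_1 = 6
7 = 3·2 + 1   →  a_2 = 3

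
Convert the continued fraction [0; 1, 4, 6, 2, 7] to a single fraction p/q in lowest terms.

403/500

Using pₖ = aₖpₖ₋₁ + pₖ₋₂ and qₖ = aₖqₖ₋₁ + qₖ₋₂:
  k=0: a=0, p=0, q=1
  k=1: a=1, p=1, q=1
  k=2: a=4, p=4, q=5
  k=3: a=6, p=25, q=31
  k=4: a=2, p=54, q=67
  k=5: a=7, p=403, q=500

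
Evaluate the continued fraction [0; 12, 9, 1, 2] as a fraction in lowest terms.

29/351

Using pₖ = aₖpₖ₋₁ + pₖ₋₂ and qₖ = aₖqₖ₋₁ + qₖ₋₂:
  k=0: a=0, p=0, q=1
  k=1: a=12, p=1, q=12
  k=2: a=9, p=9, q=109
  k=3: a=1, p=10, q=121
  k=4: a=2, p=29, q=351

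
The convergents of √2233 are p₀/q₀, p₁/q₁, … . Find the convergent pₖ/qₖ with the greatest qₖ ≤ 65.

√2233 = [47; 3, 1, 12, 1, 3, 94, …] (period length 6).
Convergents:
  p_0/q_0 = 47/1
  p_1/q_1 = 142/3
  p_2/q_2 = 189/4
  p_3/q_3 = 2410/51
  p_4/q_4 = 2599/55
  p_5/q_5 = 10207/216
q_4 = 55 ≤ 65 < 216 = q_5, so the answer is 2599/55.

2599/55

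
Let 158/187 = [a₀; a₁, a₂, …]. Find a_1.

1

158 = 0·187 + 158   →  a_0 = 0
187 = 1·158 + 29   →  a_1 = 1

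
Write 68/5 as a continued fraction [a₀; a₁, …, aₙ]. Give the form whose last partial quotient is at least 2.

68 = 13·5 + 3
5 = 1·3 + 2
3 = 1·2 + 1
2 = 2·1 + 0  (stop)
So 68/5 = [13; 1, 1, 2].

[13; 1, 1, 2]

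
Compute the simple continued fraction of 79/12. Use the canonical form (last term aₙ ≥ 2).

79 = 6×12 + 7
12 = 1×7 + 5
7 = 1×5 + 2
5 = 2×2 + 1
2 = 2×1 + 0  (stop)
So 79/12 = [6; 1, 1, 2, 2].

[6; 1, 1, 2, 2]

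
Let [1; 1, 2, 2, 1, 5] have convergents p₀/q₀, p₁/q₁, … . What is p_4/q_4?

17/10

Using pₖ = aₖpₖ₋₁ + pₖ₋₂, qₖ = aₖqₖ₋₁ + qₖ₋₂ (with p₋₁=1, p₋₂=0, q₋₁=0, q₋₂=1):
  k=0: a=1, p=1, q=1
  k=1: a=1, p=2, q=1
  k=2: a=2, p=5, q=3
  k=3: a=2, p=12, q=7
  k=4: a=1, p=17, q=10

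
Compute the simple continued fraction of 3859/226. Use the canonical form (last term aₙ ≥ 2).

3859 = 17*226 + 17
226 = 13*17 + 5
17 = 3*5 + 2
5 = 2*2 + 1
2 = 2*1 + 0  (stop)
So 3859/226 = [17; 13, 3, 2, 2].

[17; 13, 3, 2, 2]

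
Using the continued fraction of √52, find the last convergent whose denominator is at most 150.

649/90

√52 = [7; 4, 1, 2, 1, 4, 14, …] (period length 6).
Convergents:
  p_0/q_0 = 7/1
  p_1/q_1 = 29/4
  p_2/q_2 = 36/5
  p_3/q_3 = 101/14
  p_4/q_4 = 137/19
  p_5/q_5 = 649/90
  p_6/q_6 = 9223/1279
q_5 = 90 ≤ 150 < 1279 = q_6, so the answer is 649/90.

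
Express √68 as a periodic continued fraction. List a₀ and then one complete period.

a₀ = ⌊√68⌋ = 8.
With m₀=0, d₀=1 and mₖ₊₁ = dₖaₖ − mₖ, dₖ₊₁ = (n − mₖ₊₁²)/dₖ, aₖ₊₁ = ⌊(a₀+mₖ₊₁)/dₖ₊₁⌋:
  k=1: m=8, d=4, a=4
  k=2: m=8, d=1, a=16
d=1 and a=2a₀=16 at k=2, so the next step gives (m, d) = (8, 4) again — its k=1 value — and the period has length 2.

[8; 4, 16]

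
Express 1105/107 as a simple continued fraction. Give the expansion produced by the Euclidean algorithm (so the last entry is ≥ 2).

[10; 3, 17, 2]

1105 = 10×107 + 35
107 = 3×35 + 2
35 = 17×2 + 1
2 = 2×1 + 0  (stop)
So 1105/107 = [10; 3, 17, 2].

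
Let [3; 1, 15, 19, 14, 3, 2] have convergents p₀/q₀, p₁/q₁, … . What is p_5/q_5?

51832/13163

Using pₖ = aₖpₖ₋₁ + pₖ₋₂, qₖ = aₖqₖ₋₁ + qₖ₋₂ (with p₋₁=1, p₋₂=0, q₋₁=0, q₋₂=1):
  k=0: a=3, p=3, q=1
  k=1: a=1, p=4, q=1
  k=2: a=15, p=63, q=16
  k=3: a=19, p=1201, q=305
  k=4: a=14, p=16877, q=4286
  k=5: a=3, p=51832, q=13163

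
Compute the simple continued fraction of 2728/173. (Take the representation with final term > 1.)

2728 = 15*173 + 133
173 = 1*133 + 40
133 = 3*40 + 13
40 = 3*13 + 1
13 = 13*1 + 0  (stop)
So 2728/173 = [15; 1, 3, 3, 13].

[15; 1, 3, 3, 13]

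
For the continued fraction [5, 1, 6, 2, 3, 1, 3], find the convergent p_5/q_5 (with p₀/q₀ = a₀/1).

Using pₖ = aₖpₖ₋₁ + pₖ₋₂, qₖ = aₖqₖ₋₁ + qₖ₋₂ (with p₋₁=1, p₋₂=0, q₋₁=0, q₋₂=1):
  k=0: a=5, p=5, q=1
  k=1: a=1, p=6, q=1
  k=2: a=6, p=41, q=7
  k=3: a=2, p=88, q=15
  k=4: a=3, p=305, q=52
  k=5: a=1, p=393, q=67

393/67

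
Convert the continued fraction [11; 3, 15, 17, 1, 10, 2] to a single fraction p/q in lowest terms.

Fold from the inside: start with 2/1.
  10 + 1/2 = 21/2
  1 + 2/21 = 23/21
  17 + 21/23 = 412/23
  15 + 23/412 = 6203/412
  3 + 412/6203 = 19021/6203
  11 + 6203/19021 = 215434/19021

215434/19021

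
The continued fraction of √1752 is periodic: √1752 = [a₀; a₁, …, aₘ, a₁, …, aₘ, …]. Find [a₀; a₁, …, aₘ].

[41; 1, 5, 1, 82]

a₀ = ⌊√1752⌋ = 41.
With m₀=0, d₀=1 and mₖ₊₁ = dₖaₖ − mₖ, dₖ₊₁ = (n − mₖ₊₁²)/dₖ, aₖ₊₁ = ⌊(a₀+mₖ₊₁)/dₖ₊₁⌋:
  k=1: m=41, d=71, a=1
  k=2: m=30, d=12, a=5
  k=3: m=30, d=71, a=1
  k=4: m=41, d=1, a=82
d=1 and a=2a₀=82 at k=4, so the next step gives (m, d) = (41, 71) again — its k=1 value — and the period has length 4.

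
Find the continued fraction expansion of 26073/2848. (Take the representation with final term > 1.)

[9; 6, 2, 5, 2, 5, 1, 2]

26073 = 9·2848 + 441
2848 = 6·441 + 202
441 = 2·202 + 37
202 = 5·37 + 17
37 = 2·17 + 3
17 = 5·3 + 2
3 = 1·2 + 1
2 = 2·1 + 0  (stop)
So 26073/2848 = [9; 6, 2, 5, 2, 5, 1, 2].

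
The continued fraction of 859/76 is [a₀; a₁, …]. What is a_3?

3

859 = 11·76 + 23   →  a_0 = 11
76 = 3·23 + 7   →  a_1 = 3
23 = 3·7 + 2   →  a_2 = 3
7 = 3·2 + 1   →  a_3 = 3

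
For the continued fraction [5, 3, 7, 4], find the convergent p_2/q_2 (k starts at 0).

Using pₖ = aₖpₖ₋₁ + pₖ₋₂, qₖ = aₖqₖ₋₁ + qₖ₋₂ (with p₋₁=1, p₋₂=0, q₋₁=0, q₋₂=1):
  k=0: a=5, p=5, q=1
  k=1: a=3, p=16, q=3
  k=2: a=7, p=117, q=22

117/22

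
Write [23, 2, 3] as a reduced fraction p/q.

164/7

Fold from the inside: start with 3/1.
  2 + 1/3 = 7/3
  23 + 3/7 = 164/7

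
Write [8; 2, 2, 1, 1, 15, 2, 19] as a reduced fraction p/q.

Fold from the inside: start with 19/1.
  2 + 1/19 = 39/19
  15 + 19/39 = 604/39
  1 + 39/604 = 643/604
  1 + 604/643 = 1247/643
  2 + 643/1247 = 3137/1247
  2 + 1247/3137 = 7521/3137
  8 + 3137/7521 = 63305/7521

63305/7521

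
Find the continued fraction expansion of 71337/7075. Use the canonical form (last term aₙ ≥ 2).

71337 = 10×7075 + 587
7075 = 12×587 + 31
587 = 18×31 + 29
31 = 1×29 + 2
29 = 14×2 + 1
2 = 2×1 + 0  (stop)
So 71337/7075 = [10; 12, 18, 1, 14, 2].

[10; 12, 18, 1, 14, 2]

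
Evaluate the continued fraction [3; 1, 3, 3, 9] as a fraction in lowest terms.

Fold from the inside: start with 9/1.
  3 + 1/9 = 28/9
  3 + 9/28 = 93/28
  1 + 28/93 = 121/93
  3 + 93/121 = 456/121

456/121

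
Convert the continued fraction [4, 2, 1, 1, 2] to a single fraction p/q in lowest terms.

Fold from the inside: start with 2/1.
  1 + 1/2 = 3/2
  1 + 2/3 = 5/3
  2 + 3/5 = 13/5
  4 + 5/13 = 57/13

57/13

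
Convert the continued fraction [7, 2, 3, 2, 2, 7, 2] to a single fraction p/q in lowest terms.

Fold from the inside: start with 2/1.
  7 + 1/2 = 15/2
  2 + 2/15 = 32/15
  2 + 15/32 = 79/32
  3 + 32/79 = 269/79
  2 + 79/269 = 617/269
  7 + 269/617 = 4588/617

4588/617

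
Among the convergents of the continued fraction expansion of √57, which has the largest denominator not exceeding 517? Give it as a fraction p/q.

2348/311

√57 = [7; 1, 1, 4, 1, 1, 14, …] (period length 6).
Convergents:
  p_0/q_0 = 7/1
  p_1/q_1 = 8/1
  p_2/q_2 = 15/2
  p_3/q_3 = 68/9
  p_4/q_4 = 83/11
  p_5/q_5 = 151/20
  p_6/q_6 = 2197/291
  p_7/q_7 = 2348/311
  p_8/q_8 = 4545/602
q_7 = 311 ≤ 517 < 602 = q_8, so the answer is 2348/311.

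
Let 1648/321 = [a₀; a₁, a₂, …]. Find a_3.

6

1648 = 5·321 + 43   →  a_0 = 5
321 = 7·43 + 20   →  a_1 = 7
43 = 2·20 + 3   →  a_2 = 2
20 = 6·3 + 2   →  a_3 = 6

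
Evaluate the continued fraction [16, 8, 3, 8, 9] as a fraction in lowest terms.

30580/1897

Using pₖ = aₖpₖ₋₁ + pₖ₋₂ and qₖ = aₖqₖ₋₁ + qₖ₋₂:
  k=0: a=16, p=16, q=1
  k=1: a=8, p=129, q=8
  k=2: a=3, p=403, q=25
  k=3: a=8, p=3353, q=208
  k=4: a=9, p=30580, q=1897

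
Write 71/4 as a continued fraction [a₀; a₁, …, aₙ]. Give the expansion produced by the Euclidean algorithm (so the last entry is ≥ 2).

71 = 17·4 + 3
4 = 1·3 + 1
3 = 3·1 + 0  (stop)
So 71/4 = [17; 1, 3].

[17; 1, 3]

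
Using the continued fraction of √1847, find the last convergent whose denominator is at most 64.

√1847 = [42; 1, 41, 1, 84, …] (period length 4).
Convergents:
  p_0/q_0 = 42/1
  p_1/q_1 = 43/1
  p_2/q_2 = 1805/42
  p_3/q_3 = 1848/43
  p_4/q_4 = 157037/3654
q_3 = 43 ≤ 64 < 3654 = q_4, so the answer is 1848/43.

1848/43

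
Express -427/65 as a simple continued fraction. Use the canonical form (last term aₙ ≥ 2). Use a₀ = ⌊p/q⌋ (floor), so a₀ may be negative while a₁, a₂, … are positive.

-427 = -7*65 + 28
65 = 2*28 + 9
28 = 3*9 + 1
9 = 9*1 + 0  (stop)
So -427/65 = [-7; 2, 3, 9].

[-7; 2, 3, 9]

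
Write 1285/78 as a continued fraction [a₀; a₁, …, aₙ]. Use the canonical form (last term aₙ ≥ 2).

1285 = 16*78 + 37
78 = 2*37 + 4
37 = 9*4 + 1
4 = 4*1 + 0  (stop)
So 1285/78 = [16; 2, 9, 4].

[16; 2, 9, 4]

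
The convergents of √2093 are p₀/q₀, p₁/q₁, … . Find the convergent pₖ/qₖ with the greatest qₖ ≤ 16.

√2093 = [45; 1, 2, 1, 90, …] (period length 4).
Convergents:
  p_0/q_0 = 45/1
  p_1/q_1 = 46/1
  p_2/q_2 = 137/3
  p_3/q_3 = 183/4
  p_4/q_4 = 16607/363
q_3 = 4 ≤ 16 < 363 = q_4, so the answer is 183/4.

183/4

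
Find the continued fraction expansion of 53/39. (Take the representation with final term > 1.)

[1; 2, 1, 3, 1, 2]

53 = 1·39 + 14
39 = 2·14 + 11
14 = 1·11 + 3
11 = 3·3 + 2
3 = 1·2 + 1
2 = 2·1 + 0  (stop)
So 53/39 = [1; 2, 1, 3, 1, 2].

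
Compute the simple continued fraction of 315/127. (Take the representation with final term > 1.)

315 = 2×127 + 61
127 = 2×61 + 5
61 = 12×5 + 1
5 = 5×1 + 0  (stop)
So 315/127 = [2; 2, 12, 5].

[2; 2, 12, 5]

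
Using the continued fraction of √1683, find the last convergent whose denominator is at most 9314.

137965/3363

√1683 = [41; 41, 82, …] (period length 2).
Convergents:
  p_0/q_0 = 41/1
  p_1/q_1 = 1682/41
  p_2/q_2 = 137965/3363
  p_3/q_3 = 5658247/137924
q_2 = 3363 ≤ 9314 < 137924 = q_3, so the answer is 137965/3363.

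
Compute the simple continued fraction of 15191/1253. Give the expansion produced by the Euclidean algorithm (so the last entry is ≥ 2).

[12; 8, 11, 1, 12]

15191 = 12*1253 + 155
1253 = 8*155 + 13
155 = 11*13 + 12
13 = 1*12 + 1
12 = 12*1 + 0  (stop)
So 15191/1253 = [12; 8, 11, 1, 12].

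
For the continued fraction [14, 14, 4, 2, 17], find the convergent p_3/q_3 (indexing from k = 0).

Using pₖ = aₖpₖ₋₁ + pₖ₋₂, qₖ = aₖqₖ₋₁ + qₖ₋₂ (with p₋₁=1, p₋₂=0, q₋₁=0, q₋₂=1):
  k=0: a=14, p=14, q=1
  k=1: a=14, p=197, q=14
  k=2: a=4, p=802, q=57
  k=3: a=2, p=1801, q=128

1801/128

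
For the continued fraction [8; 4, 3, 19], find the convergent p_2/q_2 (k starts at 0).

107/13

Using pₖ = aₖpₖ₋₁ + pₖ₋₂, qₖ = aₖqₖ₋₁ + qₖ₋₂ (with p₋₁=1, p₋₂=0, q₋₁=0, q₋₂=1):
  k=0: a=8, p=8, q=1
  k=1: a=4, p=33, q=4
  k=2: a=3, p=107, q=13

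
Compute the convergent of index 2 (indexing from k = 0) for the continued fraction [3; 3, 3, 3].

33/10

Using pₖ = aₖpₖ₋₁ + pₖ₋₂, qₖ = aₖqₖ₋₁ + qₖ₋₂ (with p₋₁=1, p₋₂=0, q₋₁=0, q₋₂=1):
  k=0: a=3, p=3, q=1
  k=1: a=3, p=10, q=3
  k=2: a=3, p=33, q=10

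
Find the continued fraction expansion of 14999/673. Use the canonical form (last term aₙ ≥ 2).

[22; 3, 2, 18, 1, 4]

14999 = 22*673 + 193
673 = 3*193 + 94
193 = 2*94 + 5
94 = 18*5 + 4
5 = 1*4 + 1
4 = 4*1 + 0  (stop)
So 14999/673 = [22; 3, 2, 18, 1, 4].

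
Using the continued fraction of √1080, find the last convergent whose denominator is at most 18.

230/7

√1080 = [32; 1, 6, 3, 6, 1, 64, …] (period length 6).
Convergents:
  p_0/q_0 = 32/1
  p_1/q_1 = 33/1
  p_2/q_2 = 230/7
  p_3/q_3 = 723/22
q_2 = 7 ≤ 18 < 22 = q_3, so the answer is 230/7.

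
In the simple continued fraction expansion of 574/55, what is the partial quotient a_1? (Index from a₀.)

2

574 = 10·55 + 24   →  a_0 = 10
55 = 2·24 + 7   →  a_1 = 2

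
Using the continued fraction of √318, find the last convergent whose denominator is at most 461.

√318 = [17; 1, 4, 1, 34, …] (period length 4).
Convergents:
  p_0/q_0 = 17/1
  p_1/q_1 = 18/1
  p_2/q_2 = 89/5
  p_3/q_3 = 107/6
  p_4/q_4 = 3727/209
  p_5/q_5 = 3834/215
  p_6/q_6 = 19063/1069
q_5 = 215 ≤ 461 < 1069 = q_6, so the answer is 3834/215.

3834/215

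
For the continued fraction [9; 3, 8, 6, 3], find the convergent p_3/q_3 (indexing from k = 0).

Using pₖ = aₖpₖ₋₁ + pₖ₋₂, qₖ = aₖqₖ₋₁ + qₖ₋₂ (with p₋₁=1, p₋₂=0, q₋₁=0, q₋₂=1):
  k=0: a=9, p=9, q=1
  k=1: a=3, p=28, q=3
  k=2: a=8, p=233, q=25
  k=3: a=6, p=1426, q=153

1426/153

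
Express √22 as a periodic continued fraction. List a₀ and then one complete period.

a₀ = ⌊√22⌋ = 4.
With m₀=0, d₀=1 and mₖ₊₁ = dₖaₖ − mₖ, dₖ₊₁ = (n − mₖ₊₁²)/dₖ, aₖ₊₁ = ⌊(a₀+mₖ₊₁)/dₖ₊₁⌋:
  k=1: m=4, d=6, a=1
  k=2: m=2, d=3, a=2
  k=3: m=4, d=2, a=4
  k=4: m=4, d=3, a=2
  k=5: m=2, d=6, a=1
  k=6: m=4, d=1, a=8
d=1 and a=2a₀=8 at k=6, so the next step gives (m, d) = (4, 6) again — its k=1 value — and the period has length 6.

[4; 1, 2, 4, 2, 1, 8]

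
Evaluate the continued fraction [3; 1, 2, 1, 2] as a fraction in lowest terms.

Using pₖ = aₖpₖ₋₁ + pₖ₋₂ and qₖ = aₖqₖ₋₁ + qₖ₋₂:
  k=0: a=3, p=3, q=1
  k=1: a=1, p=4, q=1
  k=2: a=2, p=11, q=3
  k=3: a=1, p=15, q=4
  k=4: a=2, p=41, q=11

41/11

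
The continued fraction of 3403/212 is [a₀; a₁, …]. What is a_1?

19

3403 = 16·212 + 11   →  a_0 = 16
212 = 19·11 + 3   →  a_1 = 19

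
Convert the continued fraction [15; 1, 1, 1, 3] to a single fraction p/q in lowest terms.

Fold from the inside: start with 3/1.
  1 + 1/3 = 4/3
  1 + 3/4 = 7/4
  1 + 4/7 = 11/7
  15 + 7/11 = 172/11

172/11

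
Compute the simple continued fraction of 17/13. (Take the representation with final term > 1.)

[1; 3, 4]

17 = 1×13 + 4
13 = 3×4 + 1
4 = 4×1 + 0  (stop)
So 17/13 = [1; 3, 4].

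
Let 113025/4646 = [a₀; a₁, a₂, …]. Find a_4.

13

113025 = 24·4646 + 1521   →  a_0 = 24
4646 = 3·1521 + 83   →  a_1 = 3
1521 = 18·83 + 27   →  a_2 = 18
83 = 3·27 + 2   →  a_3 = 3
27 = 13·2 + 1   →  a_4 = 13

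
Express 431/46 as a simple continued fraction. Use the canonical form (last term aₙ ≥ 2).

[9; 2, 1, 2, 2, 2]

431 = 9*46 + 17
46 = 2*17 + 12
17 = 1*12 + 5
12 = 2*5 + 2
5 = 2*2 + 1
2 = 2*1 + 0  (stop)
So 431/46 = [9; 2, 1, 2, 2, 2].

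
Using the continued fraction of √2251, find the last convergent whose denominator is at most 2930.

√2251 = [47; 2, 4, 47, 4, 2, 94, …] (period length 6).
Convergents:
  p_0/q_0 = 47/1
  p_1/q_1 = 95/2
  p_2/q_2 = 427/9
  p_3/q_3 = 20164/425
  p_4/q_4 = 81083/1709
  p_5/q_5 = 182330/3843
q_4 = 1709 ≤ 2930 < 3843 = q_5, so the answer is 81083/1709.

81083/1709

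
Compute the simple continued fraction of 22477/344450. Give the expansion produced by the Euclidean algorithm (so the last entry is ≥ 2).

22477 = 0×344450 + 22477
344450 = 15×22477 + 7295
22477 = 3×7295 + 592
7295 = 12×592 + 191
592 = 3×191 + 19
191 = 10×19 + 1
19 = 19×1 + 0  (stop)
So 22477/344450 = [0; 15, 3, 12, 3, 10, 19].

[0; 15, 3, 12, 3, 10, 19]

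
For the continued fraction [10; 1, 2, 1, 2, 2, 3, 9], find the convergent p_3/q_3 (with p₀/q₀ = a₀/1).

Using pₖ = aₖpₖ₋₁ + pₖ₋₂, qₖ = aₖqₖ₋₁ + qₖ₋₂ (with p₋₁=1, p₋₂=0, q₋₁=0, q₋₂=1):
  k=0: a=10, p=10, q=1
  k=1: a=1, p=11, q=1
  k=2: a=2, p=32, q=3
  k=3: a=1, p=43, q=4

43/4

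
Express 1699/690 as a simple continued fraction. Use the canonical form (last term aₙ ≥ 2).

1699 = 2*690 + 319
690 = 2*319 + 52
319 = 6*52 + 7
52 = 7*7 + 3
7 = 2*3 + 1
3 = 3*1 + 0  (stop)
So 1699/690 = [2; 2, 6, 7, 2, 3].

[2; 2, 6, 7, 2, 3]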